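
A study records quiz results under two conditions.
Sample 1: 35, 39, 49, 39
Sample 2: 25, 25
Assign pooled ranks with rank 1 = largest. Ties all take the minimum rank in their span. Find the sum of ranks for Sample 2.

Sorted (descending): 49, 39, 39, 35, 25, 25
The 2 values of 39 occupy positions 2–3 → each gets rank 2.
The 2 values of 25 occupy positions 5–6 → each gets rank 5.
Sample 2 values → pooled ranks: 25→5, 25→5
Rank sum = 5 + 5 = 10

10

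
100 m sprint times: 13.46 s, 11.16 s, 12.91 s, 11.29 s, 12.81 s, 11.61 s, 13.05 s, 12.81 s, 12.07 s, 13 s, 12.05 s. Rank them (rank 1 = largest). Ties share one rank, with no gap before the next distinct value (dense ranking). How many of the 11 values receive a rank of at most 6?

Sorted (descending): 13.46, 13.05, 13, 12.91, 12.81, 12.81, 12.07, 12.05, 11.61, 11.29, 11.16
The 2 values of 12.81 share dense rank 5.
Remaining distinct values take the next consecutive integers.
Ranks ≤ 6: {1, 2, 3, 4, 5, 5, 6} → 7 values.

7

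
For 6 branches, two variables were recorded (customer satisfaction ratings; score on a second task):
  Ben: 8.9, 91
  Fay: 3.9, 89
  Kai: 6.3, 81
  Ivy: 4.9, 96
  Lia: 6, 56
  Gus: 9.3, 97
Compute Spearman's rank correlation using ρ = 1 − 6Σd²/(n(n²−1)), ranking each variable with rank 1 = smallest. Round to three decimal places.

0.371

Ranks of variable 1: 5, 1, 4, 2, 3, 6
Ranks of variable 2: 4, 3, 2, 5, 1, 6
d = r₁ − r₂: 1, -2, 2, -3, 2, 0
d²: 1, 4, 4, 9, 4, 0; Σd² = 22
ρ = 1 − 6·22/(6·35) = 1 − 132/210 = 0.371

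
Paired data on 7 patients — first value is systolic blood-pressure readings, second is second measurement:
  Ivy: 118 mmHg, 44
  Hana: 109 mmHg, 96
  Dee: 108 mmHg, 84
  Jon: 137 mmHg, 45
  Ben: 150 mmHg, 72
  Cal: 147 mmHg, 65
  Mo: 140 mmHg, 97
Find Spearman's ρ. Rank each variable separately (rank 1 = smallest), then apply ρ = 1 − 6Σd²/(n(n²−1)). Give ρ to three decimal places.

Ranks of variable 1: 3, 2, 1, 4, 7, 6, 5
Ranks of variable 2: 1, 6, 5, 2, 4, 3, 7
d = r₁ − r₂: 2, -4, -4, 2, 3, 3, -2
d²: 4, 16, 16, 4, 9, 9, 4; Σd² = 62
ρ = 1 − 6·62/(7·48) = 1 − 372/336 = -0.107

-0.107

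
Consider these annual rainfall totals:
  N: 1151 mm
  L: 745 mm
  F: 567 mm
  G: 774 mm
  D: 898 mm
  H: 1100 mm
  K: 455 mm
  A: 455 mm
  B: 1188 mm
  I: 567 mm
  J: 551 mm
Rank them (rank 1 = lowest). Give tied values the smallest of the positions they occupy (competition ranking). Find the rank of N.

10

Sorted (ascending): 455, 455, 551, 567, 567, 745, 774, 898, 1100, 1151, 1188
The 2 values of 455 occupy positions 1–2 → each gets rank 1.
The 2 values of 567 occupy positions 4–5 → each gets rank 4.
N has value 1151 mm → rank 10.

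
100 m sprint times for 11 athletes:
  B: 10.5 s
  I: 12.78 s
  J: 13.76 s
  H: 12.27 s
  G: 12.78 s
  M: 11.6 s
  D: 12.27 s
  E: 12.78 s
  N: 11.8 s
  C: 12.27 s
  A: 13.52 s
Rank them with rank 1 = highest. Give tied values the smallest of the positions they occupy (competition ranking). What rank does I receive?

Sorted (descending): 13.76, 13.52, 12.78, 12.78, 12.78, 12.27, 12.27, 12.27, 11.8, 11.6, 10.5
The 3 values of 12.78 occupy positions 3–5 → each gets rank 3.
The 3 values of 12.27 occupy positions 6–8 → each gets rank 6.
I has value 12.78 s → rank 3.

3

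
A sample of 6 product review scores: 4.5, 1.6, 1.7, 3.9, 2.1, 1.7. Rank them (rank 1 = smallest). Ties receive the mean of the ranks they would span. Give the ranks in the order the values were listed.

Sorted (ascending): 1.6, 1.7, 1.7, 2.1, 3.9, 4.5
The 2 values of 1.7 occupy positions 2–3 → average rank (2+3)/2 = 2.5.

6, 1, 2.5, 5, 4, 2.5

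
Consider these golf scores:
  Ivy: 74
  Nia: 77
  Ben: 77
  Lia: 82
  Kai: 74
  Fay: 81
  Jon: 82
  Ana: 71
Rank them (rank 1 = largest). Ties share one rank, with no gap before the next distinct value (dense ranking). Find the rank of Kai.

4

Sorted (descending): 82, 82, 81, 77, 77, 74, 74, 71
The 2 values of 82 share dense rank 1.
The 2 values of 77 share dense rank 3.
The 2 values of 74 share dense rank 4.
Remaining distinct values take the next consecutive integers.
Kai has value 74 → rank 4.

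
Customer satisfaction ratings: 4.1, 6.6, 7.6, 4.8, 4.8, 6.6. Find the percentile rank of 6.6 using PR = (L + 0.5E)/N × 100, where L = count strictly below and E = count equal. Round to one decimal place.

N = 6.
Strictly below 6.6: 3. Equal to 6.6: 2.
PR = (3 + 0.5·2)/6 × 100 = 66.7

66.7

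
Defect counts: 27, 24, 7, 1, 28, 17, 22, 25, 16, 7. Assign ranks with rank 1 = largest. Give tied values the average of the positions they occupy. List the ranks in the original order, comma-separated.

2, 4, 8.5, 10, 1, 6, 5, 3, 7, 8.5

Sorted (descending): 28, 27, 25, 24, 22, 17, 16, 7, 7, 1
The 2 values of 7 occupy positions 8–9 → average rank (8+9)/2 = 8.5.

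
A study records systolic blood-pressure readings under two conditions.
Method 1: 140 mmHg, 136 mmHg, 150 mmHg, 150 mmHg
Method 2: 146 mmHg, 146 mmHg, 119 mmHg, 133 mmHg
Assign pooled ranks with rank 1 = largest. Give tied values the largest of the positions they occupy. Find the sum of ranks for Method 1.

Sorted (descending): 150, 150, 146, 146, 140, 136, 133, 119
The 2 values of 150 occupy positions 1–2 → each gets rank 2.
The 2 values of 146 occupy positions 3–4 → each gets rank 4.
Method 1 values → pooled ranks: 140→5, 136→6, 150→2, 150→2
Rank sum = 5 + 6 + 2 + 2 = 15

15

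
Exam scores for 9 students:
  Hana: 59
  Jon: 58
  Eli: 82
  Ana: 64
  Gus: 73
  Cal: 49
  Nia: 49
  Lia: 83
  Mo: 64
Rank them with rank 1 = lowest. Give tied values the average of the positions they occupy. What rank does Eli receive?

Sorted (ascending): 49, 49, 58, 59, 64, 64, 73, 82, 83
The 2 values of 49 occupy positions 1–2 → average rank (1+2)/2 = 1.5.
The 2 values of 64 occupy positions 5–6 → average rank (5+6)/2 = 5.5.
Eli has value 82 → rank 8.

8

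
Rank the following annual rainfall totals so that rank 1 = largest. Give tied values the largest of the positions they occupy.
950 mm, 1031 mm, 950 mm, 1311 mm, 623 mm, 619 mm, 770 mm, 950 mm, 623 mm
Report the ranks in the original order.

Sorted (descending): 1311, 1031, 950, 950, 950, 770, 623, 623, 619
The 3 values of 950 occupy positions 3–5 → each gets rank 5.
The 2 values of 623 occupy positions 7–8 → each gets rank 8.

5, 2, 5, 1, 8, 9, 6, 5, 8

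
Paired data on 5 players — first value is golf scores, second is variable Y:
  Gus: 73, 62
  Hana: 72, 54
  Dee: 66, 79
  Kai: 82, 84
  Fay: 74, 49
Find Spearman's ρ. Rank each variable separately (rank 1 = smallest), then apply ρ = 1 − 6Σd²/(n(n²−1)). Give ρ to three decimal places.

Ranks of variable 1: 3, 2, 1, 5, 4
Ranks of variable 2: 3, 2, 4, 5, 1
d = r₁ − r₂: 0, 0, -3, 0, 3
d²: 0, 0, 9, 0, 9; Σd² = 18
ρ = 1 − 6·18/(5·24) = 1 − 108/120 = 0.100

0.100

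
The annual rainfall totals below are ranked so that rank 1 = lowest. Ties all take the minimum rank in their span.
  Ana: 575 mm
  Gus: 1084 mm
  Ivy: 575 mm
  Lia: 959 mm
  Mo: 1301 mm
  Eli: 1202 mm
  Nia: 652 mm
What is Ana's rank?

Sorted (ascending): 575, 575, 652, 959, 1084, 1202, 1301
The 2 values of 575 occupy positions 1–2 → each gets rank 1.
Ana has value 575 mm → rank 1.

1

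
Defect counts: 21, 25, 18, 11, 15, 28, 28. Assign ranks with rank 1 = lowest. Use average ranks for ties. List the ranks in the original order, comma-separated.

Sorted (ascending): 11, 15, 18, 21, 25, 28, 28
The 2 values of 28 occupy positions 6–7 → average rank (6+7)/2 = 6.5.

4, 5, 3, 1, 2, 6.5, 6.5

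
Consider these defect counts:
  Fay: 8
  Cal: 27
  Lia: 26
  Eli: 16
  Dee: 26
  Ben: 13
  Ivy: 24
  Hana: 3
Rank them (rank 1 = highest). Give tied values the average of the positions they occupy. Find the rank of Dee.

2.5

Sorted (descending): 27, 26, 26, 24, 16, 13, 8, 3
The 2 values of 26 occupy positions 2–3 → average rank (2+3)/2 = 2.5.
Dee has value 26 → rank 2.5.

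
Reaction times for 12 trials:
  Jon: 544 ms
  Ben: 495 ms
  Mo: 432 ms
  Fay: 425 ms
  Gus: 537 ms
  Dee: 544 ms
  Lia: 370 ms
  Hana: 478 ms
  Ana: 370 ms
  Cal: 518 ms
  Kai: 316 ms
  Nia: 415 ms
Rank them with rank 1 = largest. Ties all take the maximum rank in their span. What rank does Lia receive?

11

Sorted (descending): 544, 544, 537, 518, 495, 478, 432, 425, 415, 370, 370, 316
The 2 values of 544 occupy positions 1–2 → each gets rank 2.
The 2 values of 370 occupy positions 10–11 → each gets rank 11.
Lia has value 370 ms → rank 11.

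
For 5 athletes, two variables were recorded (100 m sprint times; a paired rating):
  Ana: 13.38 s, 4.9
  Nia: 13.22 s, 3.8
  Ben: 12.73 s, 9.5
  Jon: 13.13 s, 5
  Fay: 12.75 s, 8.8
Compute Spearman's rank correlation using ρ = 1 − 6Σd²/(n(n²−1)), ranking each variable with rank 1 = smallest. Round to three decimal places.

Ranks of variable 1: 5, 4, 1, 3, 2
Ranks of variable 2: 2, 1, 5, 3, 4
d = r₁ − r₂: 3, 3, -4, 0, -2
d²: 9, 9, 16, 0, 4; Σd² = 38
ρ = 1 − 6·38/(5·24) = 1 − 228/120 = -0.900

-0.900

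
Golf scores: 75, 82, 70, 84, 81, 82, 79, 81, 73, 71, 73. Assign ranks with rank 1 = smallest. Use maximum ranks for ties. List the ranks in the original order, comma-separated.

Sorted (ascending): 70, 71, 73, 73, 75, 79, 81, 81, 82, 82, 84
The 2 values of 73 occupy positions 3–4 → each gets rank 4.
The 2 values of 81 occupy positions 7–8 → each gets rank 8.
The 2 values of 82 occupy positions 9–10 → each gets rank 10.

5, 10, 1, 11, 8, 10, 6, 8, 4, 2, 4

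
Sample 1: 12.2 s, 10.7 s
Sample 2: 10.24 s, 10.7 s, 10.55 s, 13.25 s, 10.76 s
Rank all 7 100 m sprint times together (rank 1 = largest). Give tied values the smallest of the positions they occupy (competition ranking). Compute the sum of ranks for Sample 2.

21

Sorted (descending): 13.25, 12.2, 10.76, 10.7, 10.7, 10.55, 10.24
The 2 values of 10.7 occupy positions 4–5 → each gets rank 4.
Sample 2 values → pooled ranks: 10.24→7, 10.7→4, 10.55→6, 13.25→1, 10.76→3
Rank sum = 7 + 4 + 6 + 1 + 3 = 21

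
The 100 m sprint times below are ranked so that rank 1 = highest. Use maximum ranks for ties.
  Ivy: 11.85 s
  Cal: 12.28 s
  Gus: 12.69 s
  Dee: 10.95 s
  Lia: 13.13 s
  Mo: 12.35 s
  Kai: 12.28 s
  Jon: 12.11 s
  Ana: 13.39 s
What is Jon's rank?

Sorted (descending): 13.39, 13.13, 12.69, 12.35, 12.28, 12.28, 12.11, 11.85, 10.95
The 2 values of 12.28 occupy positions 5–6 → each gets rank 6.
Jon has value 12.11 s → rank 7.

7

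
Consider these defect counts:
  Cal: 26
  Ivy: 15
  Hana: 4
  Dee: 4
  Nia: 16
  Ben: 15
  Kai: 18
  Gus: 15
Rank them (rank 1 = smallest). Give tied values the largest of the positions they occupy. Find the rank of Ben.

Sorted (ascending): 4, 4, 15, 15, 15, 16, 18, 26
The 2 values of 4 occupy positions 1–2 → each gets rank 2.
The 3 values of 15 occupy positions 3–5 → each gets rank 5.
Ben has value 15 → rank 5.

5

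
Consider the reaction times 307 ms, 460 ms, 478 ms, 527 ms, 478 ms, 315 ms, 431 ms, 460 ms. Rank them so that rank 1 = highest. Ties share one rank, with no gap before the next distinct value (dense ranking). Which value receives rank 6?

307

Sorted (descending): 527, 478, 478, 460, 460, 431, 315, 307
The 2 values of 478 share dense rank 2.
The 2 values of 460 share dense rank 3.
Remaining distinct values take the next consecutive integers.
Rank 6 → value 307.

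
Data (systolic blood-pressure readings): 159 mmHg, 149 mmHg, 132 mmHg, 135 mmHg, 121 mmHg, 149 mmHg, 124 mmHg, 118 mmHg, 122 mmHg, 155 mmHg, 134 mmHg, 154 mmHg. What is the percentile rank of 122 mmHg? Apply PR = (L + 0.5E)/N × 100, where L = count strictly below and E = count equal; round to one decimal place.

N = 12.
Strictly below 122: 2. Equal to 122: 1.
PR = (2 + 0.5·1)/12 × 100 = 20.8

20.8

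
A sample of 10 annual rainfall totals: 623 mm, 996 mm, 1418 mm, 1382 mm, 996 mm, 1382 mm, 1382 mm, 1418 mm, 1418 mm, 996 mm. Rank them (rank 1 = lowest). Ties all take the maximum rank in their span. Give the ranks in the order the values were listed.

1, 4, 10, 7, 4, 7, 7, 10, 10, 4

Sorted (ascending): 623, 996, 996, 996, 1382, 1382, 1382, 1418, 1418, 1418
The 3 values of 996 occupy positions 2–4 → each gets rank 4.
The 3 values of 1382 occupy positions 5–7 → each gets rank 7.
The 3 values of 1418 occupy positions 8–10 → each gets rank 10.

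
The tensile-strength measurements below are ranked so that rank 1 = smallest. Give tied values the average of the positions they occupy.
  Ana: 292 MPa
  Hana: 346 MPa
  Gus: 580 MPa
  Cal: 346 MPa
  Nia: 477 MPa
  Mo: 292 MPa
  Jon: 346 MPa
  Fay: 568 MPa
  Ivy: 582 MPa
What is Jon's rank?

Sorted (ascending): 292, 292, 346, 346, 346, 477, 568, 580, 582
The 2 values of 292 occupy positions 1–2 → average rank (1+2)/2 = 1.5.
The 3 values of 346 occupy positions 3–5 → average rank 4.
Jon has value 346 MPa → rank 4.

4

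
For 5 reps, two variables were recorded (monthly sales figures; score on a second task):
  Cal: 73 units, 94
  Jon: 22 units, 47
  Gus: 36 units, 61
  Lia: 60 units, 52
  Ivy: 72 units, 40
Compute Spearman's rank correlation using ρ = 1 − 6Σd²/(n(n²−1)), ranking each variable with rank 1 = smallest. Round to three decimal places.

0.300

Ranks of variable 1: 5, 1, 2, 3, 4
Ranks of variable 2: 5, 2, 4, 3, 1
d = r₁ − r₂: 0, -1, -2, 0, 3
d²: 0, 1, 4, 0, 9; Σd² = 14
ρ = 1 − 6·14/(5·24) = 1 − 84/120 = 0.300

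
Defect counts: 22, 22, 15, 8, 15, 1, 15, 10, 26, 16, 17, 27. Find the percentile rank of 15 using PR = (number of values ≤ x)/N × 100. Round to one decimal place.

N = 12.
Strictly below 15: 3. Equal to 15: 3.
PR = 6/12 × 100 = 50.0

50.0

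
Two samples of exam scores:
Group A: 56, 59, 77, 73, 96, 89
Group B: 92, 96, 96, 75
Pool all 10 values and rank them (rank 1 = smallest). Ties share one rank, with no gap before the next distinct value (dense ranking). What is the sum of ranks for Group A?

25

Sorted (ascending): 56, 59, 73, 75, 77, 89, 92, 96, 96, 96
The 3 values of 96 share dense rank 8.
Remaining distinct values take the next consecutive integers.
Group A values → pooled ranks: 56→1, 59→2, 77→5, 73→3, 96→8, 89→6
Rank sum = 1 + 2 + 5 + 3 + 8 + 6 = 25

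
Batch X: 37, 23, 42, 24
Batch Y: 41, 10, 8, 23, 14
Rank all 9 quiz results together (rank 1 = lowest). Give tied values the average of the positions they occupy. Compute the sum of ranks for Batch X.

Sorted (ascending): 8, 10, 14, 23, 23, 24, 37, 41, 42
The 2 values of 23 occupy positions 4–5 → average rank (4+5)/2 = 4.5.
Batch X values → pooled ranks: 37→7, 23→4.5, 42→9, 24→6
Rank sum = 7 + 4.5 + 9 + 6 = 26.5

26.5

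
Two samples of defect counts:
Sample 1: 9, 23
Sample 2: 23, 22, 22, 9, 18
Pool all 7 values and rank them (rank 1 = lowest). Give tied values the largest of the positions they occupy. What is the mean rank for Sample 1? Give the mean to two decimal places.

Sorted (ascending): 9, 9, 18, 22, 22, 23, 23
The 2 values of 9 occupy positions 1–2 → each gets rank 2.
The 2 values of 22 occupy positions 4–5 → each gets rank 5.
The 2 values of 23 occupy positions 6–7 → each gets rank 7.
Sample 1 values → pooled ranks: 9→2, 23→7
Mean rank = (2 + 7) / 2 = 4.50

4.50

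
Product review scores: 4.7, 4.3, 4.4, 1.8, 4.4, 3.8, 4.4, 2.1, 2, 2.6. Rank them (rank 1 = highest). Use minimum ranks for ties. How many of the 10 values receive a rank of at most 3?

Sorted (descending): 4.7, 4.4, 4.4, 4.4, 4.3, 3.8, 2.6, 2.1, 2, 1.8
The 3 values of 4.4 occupy positions 2–4 → each gets rank 2.
Ranks ≤ 3: {1, 2, 2, 2} → 4 values.

4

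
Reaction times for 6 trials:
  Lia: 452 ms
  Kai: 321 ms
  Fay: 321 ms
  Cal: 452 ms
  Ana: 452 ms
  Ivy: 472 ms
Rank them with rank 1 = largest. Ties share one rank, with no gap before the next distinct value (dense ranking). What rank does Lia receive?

2

Sorted (descending): 472, 452, 452, 452, 321, 321
The 3 values of 452 share dense rank 2.
The 2 values of 321 share dense rank 3.
Remaining distinct values take the next consecutive integers.
Lia has value 452 ms → rank 2.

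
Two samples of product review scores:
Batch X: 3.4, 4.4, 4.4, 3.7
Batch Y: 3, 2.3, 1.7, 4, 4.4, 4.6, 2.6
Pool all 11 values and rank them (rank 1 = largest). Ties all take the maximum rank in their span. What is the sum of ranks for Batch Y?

Sorted (descending): 4.6, 4.4, 4.4, 4.4, 4, 3.7, 3.4, 3, 2.6, 2.3, 1.7
The 3 values of 4.4 occupy positions 2–4 → each gets rank 4.
Batch Y values → pooled ranks: 3→8, 2.3→10, 1.7→11, 4→5, 4.4→4, 4.6→1, 2.6→9
Rank sum = 8 + 10 + 11 + 5 + 4 + 1 + 9 = 48

48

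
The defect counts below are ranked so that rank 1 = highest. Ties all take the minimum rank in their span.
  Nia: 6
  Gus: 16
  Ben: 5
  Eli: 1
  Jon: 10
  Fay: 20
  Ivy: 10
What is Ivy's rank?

3

Sorted (descending): 20, 16, 10, 10, 6, 5, 1
The 2 values of 10 occupy positions 3–4 → each gets rank 3.
Ivy has value 10 → rank 3.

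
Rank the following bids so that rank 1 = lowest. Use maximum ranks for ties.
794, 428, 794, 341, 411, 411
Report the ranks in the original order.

6, 4, 6, 1, 3, 3

Sorted (ascending): 341, 411, 411, 428, 794, 794
The 2 values of 411 occupy positions 2–3 → each gets rank 3.
The 2 values of 794 occupy positions 5–6 → each gets rank 6.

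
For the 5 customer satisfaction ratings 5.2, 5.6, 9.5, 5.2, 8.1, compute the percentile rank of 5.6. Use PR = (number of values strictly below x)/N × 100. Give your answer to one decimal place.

N = 5.
Strictly below 5.6: 2. Equal to 5.6: 1.
PR = 2/5 × 100 = 40.0

40.0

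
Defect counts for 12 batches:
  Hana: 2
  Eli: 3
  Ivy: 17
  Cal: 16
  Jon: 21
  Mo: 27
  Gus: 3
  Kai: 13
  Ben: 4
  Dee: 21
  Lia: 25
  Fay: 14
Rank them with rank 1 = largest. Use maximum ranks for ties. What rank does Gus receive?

11

Sorted (descending): 27, 25, 21, 21, 17, 16, 14, 13, 4, 3, 3, 2
The 2 values of 21 occupy positions 3–4 → each gets rank 4.
The 2 values of 3 occupy positions 10–11 → each gets rank 11.
Gus has value 3 → rank 11.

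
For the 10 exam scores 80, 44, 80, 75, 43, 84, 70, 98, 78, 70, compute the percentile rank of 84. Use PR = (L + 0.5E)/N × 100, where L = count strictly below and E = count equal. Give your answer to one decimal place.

85.0

N = 10.
Strictly below 84: 8. Equal to 84: 1.
PR = (8 + 0.5·1)/10 × 100 = 85.0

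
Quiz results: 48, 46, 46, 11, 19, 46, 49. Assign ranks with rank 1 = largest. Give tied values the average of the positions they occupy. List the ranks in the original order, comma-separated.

Sorted (descending): 49, 48, 46, 46, 46, 19, 11
The 3 values of 46 occupy positions 3–5 → average rank 4.

2, 4, 4, 7, 6, 4, 1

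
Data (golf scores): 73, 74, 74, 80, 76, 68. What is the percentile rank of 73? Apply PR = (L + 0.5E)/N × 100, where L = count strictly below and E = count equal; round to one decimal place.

N = 6.
Strictly below 73: 1. Equal to 73: 1.
PR = (1 + 0.5·1)/6 × 100 = 25.0

25.0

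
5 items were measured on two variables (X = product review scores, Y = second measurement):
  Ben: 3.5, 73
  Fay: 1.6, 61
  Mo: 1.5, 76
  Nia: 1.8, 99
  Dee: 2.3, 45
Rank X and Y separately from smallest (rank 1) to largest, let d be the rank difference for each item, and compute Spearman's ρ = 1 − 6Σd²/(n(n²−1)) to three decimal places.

-0.300

Ranks of variable 1: 5, 2, 1, 3, 4
Ranks of variable 2: 3, 2, 4, 5, 1
d = r₁ − r₂: 2, 0, -3, -2, 3
d²: 4, 0, 9, 4, 9; Σd² = 26
ρ = 1 − 6·26/(5·24) = 1 − 156/120 = -0.300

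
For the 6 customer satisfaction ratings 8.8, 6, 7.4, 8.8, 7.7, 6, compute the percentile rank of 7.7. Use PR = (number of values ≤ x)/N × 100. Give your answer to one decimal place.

66.7

N = 6.
Strictly below 7.7: 3. Equal to 7.7: 1.
PR = 4/6 × 100 = 66.7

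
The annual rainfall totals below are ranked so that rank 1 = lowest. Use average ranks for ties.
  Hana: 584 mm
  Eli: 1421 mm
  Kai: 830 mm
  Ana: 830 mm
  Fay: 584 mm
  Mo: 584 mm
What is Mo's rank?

2

Sorted (ascending): 584, 584, 584, 830, 830, 1421
The 3 values of 584 occupy positions 1–3 → average rank 2.
The 2 values of 830 occupy positions 4–5 → average rank (4+5)/2 = 4.5.
Mo has value 584 mm → rank 2.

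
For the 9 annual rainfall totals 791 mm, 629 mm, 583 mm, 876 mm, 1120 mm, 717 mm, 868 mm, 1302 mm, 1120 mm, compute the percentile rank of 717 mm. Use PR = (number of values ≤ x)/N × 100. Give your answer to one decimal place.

33.3

N = 9.
Strictly below 717: 2. Equal to 717: 1.
PR = 3/9 × 100 = 33.3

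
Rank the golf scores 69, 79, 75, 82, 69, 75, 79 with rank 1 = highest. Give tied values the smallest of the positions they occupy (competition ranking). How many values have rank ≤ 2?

3

Sorted (descending): 82, 79, 79, 75, 75, 69, 69
The 2 values of 79 occupy positions 2–3 → each gets rank 2.
The 2 values of 75 occupy positions 4–5 → each gets rank 4.
The 2 values of 69 occupy positions 6–7 → each gets rank 6.
Ranks ≤ 2: {1, 2, 2} → 3 values.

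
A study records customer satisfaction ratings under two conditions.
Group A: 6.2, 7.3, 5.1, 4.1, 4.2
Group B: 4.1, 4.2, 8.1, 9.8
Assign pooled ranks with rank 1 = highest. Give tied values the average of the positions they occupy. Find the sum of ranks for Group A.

Sorted (descending): 9.8, 8.1, 7.3, 6.2, 5.1, 4.2, 4.2, 4.1, 4.1
The 2 values of 4.2 occupy positions 6–7 → average rank (6+7)/2 = 6.5.
The 2 values of 4.1 occupy positions 8–9 → average rank (8+9)/2 = 8.5.
Group A values → pooled ranks: 6.2→4, 7.3→3, 5.1→5, 4.1→8.5, 4.2→6.5
Rank sum = 4 + 3 + 5 + 8.5 + 6.5 = 27

27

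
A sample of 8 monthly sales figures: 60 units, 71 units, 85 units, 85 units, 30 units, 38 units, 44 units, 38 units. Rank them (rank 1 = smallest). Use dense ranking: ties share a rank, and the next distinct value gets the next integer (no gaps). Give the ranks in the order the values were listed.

Sorted (ascending): 30, 38, 38, 44, 60, 71, 85, 85
The 2 values of 38 share dense rank 2.
The 2 values of 85 share dense rank 6.
Remaining distinct values take the next consecutive integers.

4, 5, 6, 6, 1, 2, 3, 2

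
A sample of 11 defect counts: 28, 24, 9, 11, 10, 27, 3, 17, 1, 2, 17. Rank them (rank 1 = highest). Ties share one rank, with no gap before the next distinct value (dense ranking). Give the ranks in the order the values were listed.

1, 3, 7, 5, 6, 2, 8, 4, 10, 9, 4

Sorted (descending): 28, 27, 24, 17, 17, 11, 10, 9, 3, 2, 1
The 2 values of 17 share dense rank 4.
Remaining distinct values take the next consecutive integers.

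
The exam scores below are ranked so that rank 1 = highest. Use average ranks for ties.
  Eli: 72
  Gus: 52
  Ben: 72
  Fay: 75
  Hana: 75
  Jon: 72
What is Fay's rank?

1.5

Sorted (descending): 75, 75, 72, 72, 72, 52
The 2 values of 75 occupy positions 1–2 → average rank (1+2)/2 = 1.5.
The 3 values of 72 occupy positions 3–5 → average rank 4.
Fay has value 75 → rank 1.5.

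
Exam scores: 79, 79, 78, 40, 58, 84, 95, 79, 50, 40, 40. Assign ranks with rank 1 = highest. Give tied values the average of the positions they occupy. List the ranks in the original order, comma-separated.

Sorted (descending): 95, 84, 79, 79, 79, 78, 58, 50, 40, 40, 40
The 3 values of 79 occupy positions 3–5 → average rank 4.
The 3 values of 40 occupy positions 9–11 → average rank 10.

4, 4, 6, 10, 7, 2, 1, 4, 8, 10, 10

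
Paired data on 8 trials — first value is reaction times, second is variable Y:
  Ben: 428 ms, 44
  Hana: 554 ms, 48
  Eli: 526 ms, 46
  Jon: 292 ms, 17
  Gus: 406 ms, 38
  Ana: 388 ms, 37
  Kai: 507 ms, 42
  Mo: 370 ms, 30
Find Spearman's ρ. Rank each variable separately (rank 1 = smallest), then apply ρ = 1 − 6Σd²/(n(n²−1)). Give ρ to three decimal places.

Ranks of variable 1: 5, 8, 7, 1, 4, 3, 6, 2
Ranks of variable 2: 6, 8, 7, 1, 4, 3, 5, 2
d = r₁ − r₂: -1, 0, 0, 0, 0, 0, 1, 0
d²: 1, 0, 0, 0, 0, 0, 1, 0; Σd² = 2
ρ = 1 − 6·2/(8·63) = 1 − 12/504 = 0.976

0.976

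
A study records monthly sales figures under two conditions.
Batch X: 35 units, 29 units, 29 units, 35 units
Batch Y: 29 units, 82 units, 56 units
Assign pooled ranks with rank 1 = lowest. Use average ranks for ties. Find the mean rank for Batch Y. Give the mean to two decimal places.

Sorted (ascending): 29, 29, 29, 35, 35, 56, 82
The 3 values of 29 occupy positions 1–3 → average rank 2.
The 2 values of 35 occupy positions 4–5 → average rank (4+5)/2 = 4.5.
Batch Y values → pooled ranks: 29→2, 82→7, 56→6
Mean rank = (2 + 7 + 6) / 3 = 5.00

5.00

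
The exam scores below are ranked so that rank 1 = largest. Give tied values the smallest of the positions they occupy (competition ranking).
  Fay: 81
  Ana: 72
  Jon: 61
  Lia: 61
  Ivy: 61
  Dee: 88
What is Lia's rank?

4

Sorted (descending): 88, 81, 72, 61, 61, 61
The 3 values of 61 occupy positions 4–6 → each gets rank 4.
Lia has value 61 → rank 4.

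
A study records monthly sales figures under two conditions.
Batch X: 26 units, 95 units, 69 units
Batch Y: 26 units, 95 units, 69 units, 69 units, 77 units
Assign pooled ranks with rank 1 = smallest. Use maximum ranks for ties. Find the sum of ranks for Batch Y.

Sorted (ascending): 26, 26, 69, 69, 69, 77, 95, 95
The 2 values of 26 occupy positions 1–2 → each gets rank 2.
The 3 values of 69 occupy positions 3–5 → each gets rank 5.
The 2 values of 95 occupy positions 7–8 → each gets rank 8.
Batch Y values → pooled ranks: 26→2, 95→8, 69→5, 69→5, 77→6
Rank sum = 2 + 8 + 5 + 5 + 6 = 26

26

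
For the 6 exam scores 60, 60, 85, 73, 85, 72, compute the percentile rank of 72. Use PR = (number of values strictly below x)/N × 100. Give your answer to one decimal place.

33.3

N = 6.
Strictly below 72: 2. Equal to 72: 1.
PR = 2/6 × 100 = 33.3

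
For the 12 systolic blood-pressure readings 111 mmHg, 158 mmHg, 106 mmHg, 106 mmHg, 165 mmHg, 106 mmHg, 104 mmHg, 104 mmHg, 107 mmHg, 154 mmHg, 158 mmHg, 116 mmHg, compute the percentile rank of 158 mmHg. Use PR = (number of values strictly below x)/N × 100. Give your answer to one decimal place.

75.0

N = 12.
Strictly below 158: 9. Equal to 158: 2.
PR = 9/12 × 100 = 75.0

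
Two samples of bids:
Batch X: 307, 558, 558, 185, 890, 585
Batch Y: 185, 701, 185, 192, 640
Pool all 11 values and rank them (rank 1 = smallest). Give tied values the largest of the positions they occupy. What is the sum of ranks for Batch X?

Sorted (ascending): 185, 185, 185, 192, 307, 558, 558, 585, 640, 701, 890
The 3 values of 185 occupy positions 1–3 → each gets rank 3.
The 2 values of 558 occupy positions 6–7 → each gets rank 7.
Batch X values → pooled ranks: 307→5, 558→7, 558→7, 185→3, 890→11, 585→8
Rank sum = 5 + 7 + 7 + 3 + 11 + 8 = 41

41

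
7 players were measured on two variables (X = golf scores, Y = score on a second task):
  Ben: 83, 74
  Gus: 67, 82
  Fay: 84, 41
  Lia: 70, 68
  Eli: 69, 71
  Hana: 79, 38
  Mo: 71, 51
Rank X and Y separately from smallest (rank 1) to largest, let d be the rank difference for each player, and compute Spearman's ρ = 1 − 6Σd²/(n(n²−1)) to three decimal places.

-0.571

Ranks of variable 1: 6, 1, 7, 3, 2, 5, 4
Ranks of variable 2: 6, 7, 2, 4, 5, 1, 3
d = r₁ − r₂: 0, -6, 5, -1, -3, 4, 1
d²: 0, 36, 25, 1, 9, 16, 1; Σd² = 88
ρ = 1 − 6·88/(7·48) = 1 − 528/336 = -0.571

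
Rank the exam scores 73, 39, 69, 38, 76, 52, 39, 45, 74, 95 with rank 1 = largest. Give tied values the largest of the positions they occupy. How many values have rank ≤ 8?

7

Sorted (descending): 95, 76, 74, 73, 69, 52, 45, 39, 39, 38
The 2 values of 39 occupy positions 8–9 → each gets rank 9.
Ranks ≤ 8: {1, 2, 3, 4, 5, 6, 7} → 7 values.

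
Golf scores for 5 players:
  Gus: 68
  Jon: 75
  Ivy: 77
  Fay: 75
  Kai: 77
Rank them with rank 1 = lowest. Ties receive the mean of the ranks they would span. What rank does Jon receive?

2.5

Sorted (ascending): 68, 75, 75, 77, 77
The 2 values of 75 occupy positions 2–3 → average rank (2+3)/2 = 2.5.
The 2 values of 77 occupy positions 4–5 → average rank (4+5)/2 = 4.5.
Jon has value 75 → rank 2.5.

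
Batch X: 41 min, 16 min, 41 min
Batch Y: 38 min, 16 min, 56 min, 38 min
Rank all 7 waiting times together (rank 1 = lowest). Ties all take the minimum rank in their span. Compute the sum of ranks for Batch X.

Sorted (ascending): 16, 16, 38, 38, 41, 41, 56
The 2 values of 16 occupy positions 1–2 → each gets rank 1.
The 2 values of 38 occupy positions 3–4 → each gets rank 3.
The 2 values of 41 occupy positions 5–6 → each gets rank 5.
Batch X values → pooled ranks: 41→5, 16→1, 41→5
Rank sum = 5 + 1 + 5 = 11

11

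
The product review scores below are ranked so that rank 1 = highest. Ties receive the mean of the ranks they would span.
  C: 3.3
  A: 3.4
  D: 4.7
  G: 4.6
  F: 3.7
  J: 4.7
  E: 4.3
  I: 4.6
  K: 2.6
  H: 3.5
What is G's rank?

3.5

Sorted (descending): 4.7, 4.7, 4.6, 4.6, 4.3, 3.7, 3.5, 3.4, 3.3, 2.6
The 2 values of 4.7 occupy positions 1–2 → average rank (1+2)/2 = 1.5.
The 2 values of 4.6 occupy positions 3–4 → average rank (3+4)/2 = 3.5.
G has value 4.6 → rank 3.5.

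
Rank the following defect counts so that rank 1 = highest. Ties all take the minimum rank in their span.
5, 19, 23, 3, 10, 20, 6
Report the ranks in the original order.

Sorted (descending): 23, 20, 19, 10, 6, 5, 3
No ties — each value takes its position as its rank.

6, 3, 1, 7, 4, 2, 5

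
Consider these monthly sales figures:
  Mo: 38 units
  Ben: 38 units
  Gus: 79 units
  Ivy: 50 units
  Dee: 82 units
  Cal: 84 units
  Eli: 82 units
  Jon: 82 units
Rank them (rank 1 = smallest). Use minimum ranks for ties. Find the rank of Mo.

Sorted (ascending): 38, 38, 50, 79, 82, 82, 82, 84
The 2 values of 38 occupy positions 1–2 → each gets rank 1.
The 3 values of 82 occupy positions 5–7 → each gets rank 5.
Mo has value 38 units → rank 1.

1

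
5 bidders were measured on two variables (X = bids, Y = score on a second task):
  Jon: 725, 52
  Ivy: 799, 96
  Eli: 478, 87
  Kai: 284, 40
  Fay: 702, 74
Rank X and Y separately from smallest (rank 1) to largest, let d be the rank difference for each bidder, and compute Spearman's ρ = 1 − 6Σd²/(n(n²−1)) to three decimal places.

0.600

Ranks of variable 1: 4, 5, 2, 1, 3
Ranks of variable 2: 2, 5, 4, 1, 3
d = r₁ − r₂: 2, 0, -2, 0, 0
d²: 4, 0, 4, 0, 0; Σd² = 8
ρ = 1 − 6·8/(5·24) = 1 − 48/120 = 0.600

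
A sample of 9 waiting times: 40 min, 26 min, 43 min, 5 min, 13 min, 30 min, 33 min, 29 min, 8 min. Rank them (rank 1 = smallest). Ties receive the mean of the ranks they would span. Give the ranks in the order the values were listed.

Sorted (ascending): 5, 8, 13, 26, 29, 30, 33, 40, 43
No ties — each value takes its position as its rank.

8, 4, 9, 1, 3, 6, 7, 5, 2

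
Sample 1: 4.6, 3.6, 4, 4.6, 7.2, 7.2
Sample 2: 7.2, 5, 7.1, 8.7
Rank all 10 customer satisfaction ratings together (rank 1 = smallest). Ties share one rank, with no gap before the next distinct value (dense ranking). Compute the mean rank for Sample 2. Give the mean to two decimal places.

5.50

Sorted (ascending): 3.6, 4, 4.6, 4.6, 5, 7.1, 7.2, 7.2, 7.2, 8.7
The 2 values of 4.6 share dense rank 3.
The 3 values of 7.2 share dense rank 6.
Remaining distinct values take the next consecutive integers.
Sample 2 values → pooled ranks: 7.2→6, 5→4, 7.1→5, 8.7→7
Mean rank = (6 + 4 + 5 + 7) / 4 = 5.50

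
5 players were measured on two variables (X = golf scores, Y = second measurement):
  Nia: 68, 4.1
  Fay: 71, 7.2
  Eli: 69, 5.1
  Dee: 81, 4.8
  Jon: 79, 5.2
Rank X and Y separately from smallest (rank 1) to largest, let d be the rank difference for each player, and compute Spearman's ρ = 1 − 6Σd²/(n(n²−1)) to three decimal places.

0.300

Ranks of variable 1: 1, 3, 2, 5, 4
Ranks of variable 2: 1, 5, 3, 2, 4
d = r₁ − r₂: 0, -2, -1, 3, 0
d²: 0, 4, 1, 9, 0; Σd² = 14
ρ = 1 − 6·14/(5·24) = 1 − 84/120 = 0.300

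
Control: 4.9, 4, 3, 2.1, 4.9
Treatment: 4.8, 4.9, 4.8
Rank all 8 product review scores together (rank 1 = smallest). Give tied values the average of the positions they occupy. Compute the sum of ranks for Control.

20

Sorted (ascending): 2.1, 3, 4, 4.8, 4.8, 4.9, 4.9, 4.9
The 2 values of 4.8 occupy positions 4–5 → average rank (4+5)/2 = 4.5.
The 3 values of 4.9 occupy positions 6–8 → average rank 7.
Control values → pooled ranks: 4.9→7, 4→3, 3→2, 2.1→1, 4.9→7
Rank sum = 7 + 3 + 2 + 1 + 7 = 20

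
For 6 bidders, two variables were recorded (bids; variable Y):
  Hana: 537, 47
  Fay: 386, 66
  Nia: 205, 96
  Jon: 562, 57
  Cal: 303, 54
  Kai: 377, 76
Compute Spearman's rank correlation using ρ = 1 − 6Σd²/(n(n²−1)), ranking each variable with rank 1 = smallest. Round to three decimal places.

Ranks of variable 1: 5, 4, 1, 6, 2, 3
Ranks of variable 2: 1, 4, 6, 3, 2, 5
d = r₁ − r₂: 4, 0, -5, 3, 0, -2
d²: 16, 0, 25, 9, 0, 4; Σd² = 54
ρ = 1 − 6·54/(6·35) = 1 − 324/210 = -0.543

-0.543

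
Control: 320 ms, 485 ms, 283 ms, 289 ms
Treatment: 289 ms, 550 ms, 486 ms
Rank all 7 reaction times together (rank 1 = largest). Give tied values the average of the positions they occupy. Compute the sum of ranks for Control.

19.5

Sorted (descending): 550, 486, 485, 320, 289, 289, 283
The 2 values of 289 occupy positions 5–6 → average rank (5+6)/2 = 5.5.
Control values → pooled ranks: 320→4, 485→3, 283→7, 289→5.5
Rank sum = 4 + 3 + 7 + 5.5 = 19.5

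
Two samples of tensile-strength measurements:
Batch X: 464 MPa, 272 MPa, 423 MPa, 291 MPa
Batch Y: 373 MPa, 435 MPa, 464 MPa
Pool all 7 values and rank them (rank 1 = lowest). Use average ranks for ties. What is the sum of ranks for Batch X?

13.5

Sorted (ascending): 272, 291, 373, 423, 435, 464, 464
The 2 values of 464 occupy positions 6–7 → average rank (6+7)/2 = 6.5.
Batch X values → pooled ranks: 464→6.5, 272→1, 423→4, 291→2
Rank sum = 6.5 + 1 + 4 + 2 = 13.5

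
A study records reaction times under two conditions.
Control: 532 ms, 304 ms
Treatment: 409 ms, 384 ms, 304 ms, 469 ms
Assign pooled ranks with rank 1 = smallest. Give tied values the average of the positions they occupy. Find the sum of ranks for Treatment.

13.5

Sorted (ascending): 304, 304, 384, 409, 469, 532
The 2 values of 304 occupy positions 1–2 → average rank (1+2)/2 = 1.5.
Treatment values → pooled ranks: 409→4, 384→3, 304→1.5, 469→5
Rank sum = 4 + 3 + 1.5 + 5 = 13.5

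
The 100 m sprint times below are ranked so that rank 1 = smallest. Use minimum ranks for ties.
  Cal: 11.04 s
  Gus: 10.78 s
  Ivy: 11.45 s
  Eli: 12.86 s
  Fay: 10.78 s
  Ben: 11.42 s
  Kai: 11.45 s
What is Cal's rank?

3

Sorted (ascending): 10.78, 10.78, 11.04, 11.42, 11.45, 11.45, 12.86
The 2 values of 10.78 occupy positions 1–2 → each gets rank 1.
The 2 values of 11.45 occupy positions 5–6 → each gets rank 5.
Cal has value 11.04 s → rank 3.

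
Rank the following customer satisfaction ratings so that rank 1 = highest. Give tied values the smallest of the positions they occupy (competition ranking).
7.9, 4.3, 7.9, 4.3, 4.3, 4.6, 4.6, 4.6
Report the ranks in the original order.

1, 6, 1, 6, 6, 3, 3, 3

Sorted (descending): 7.9, 7.9, 4.6, 4.6, 4.6, 4.3, 4.3, 4.3
The 2 values of 7.9 occupy positions 1–2 → each gets rank 1.
The 3 values of 4.6 occupy positions 3–5 → each gets rank 3.
The 3 values of 4.3 occupy positions 6–8 → each gets rank 6.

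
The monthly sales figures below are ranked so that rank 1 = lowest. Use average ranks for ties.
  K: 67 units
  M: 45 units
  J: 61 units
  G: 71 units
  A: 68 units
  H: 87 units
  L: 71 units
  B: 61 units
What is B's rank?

Sorted (ascending): 45, 61, 61, 67, 68, 71, 71, 87
The 2 values of 61 occupy positions 2–3 → average rank (2+3)/2 = 2.5.
The 2 values of 71 occupy positions 6–7 → average rank (6+7)/2 = 6.5.
B has value 61 units → rank 2.5.

2.5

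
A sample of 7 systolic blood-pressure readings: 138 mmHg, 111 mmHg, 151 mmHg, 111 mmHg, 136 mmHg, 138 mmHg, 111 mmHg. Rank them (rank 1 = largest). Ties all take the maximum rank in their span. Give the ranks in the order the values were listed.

Sorted (descending): 151, 138, 138, 136, 111, 111, 111
The 2 values of 138 occupy positions 2–3 → each gets rank 3.
The 3 values of 111 occupy positions 5–7 → each gets rank 7.

3, 7, 1, 7, 4, 3, 7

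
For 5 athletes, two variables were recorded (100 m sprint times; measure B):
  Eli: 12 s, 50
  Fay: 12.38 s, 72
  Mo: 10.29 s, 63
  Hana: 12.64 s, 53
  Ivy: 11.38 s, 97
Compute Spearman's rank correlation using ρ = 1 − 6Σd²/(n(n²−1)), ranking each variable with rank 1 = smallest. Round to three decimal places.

-0.300

Ranks of variable 1: 3, 4, 1, 5, 2
Ranks of variable 2: 1, 4, 3, 2, 5
d = r₁ − r₂: 2, 0, -2, 3, -3
d²: 4, 0, 4, 9, 9; Σd² = 26
ρ = 1 − 6·26/(5·24) = 1 − 156/120 = -0.300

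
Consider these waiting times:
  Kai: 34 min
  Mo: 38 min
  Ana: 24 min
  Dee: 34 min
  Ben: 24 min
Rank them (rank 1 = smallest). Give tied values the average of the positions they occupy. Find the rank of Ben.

Sorted (ascending): 24, 24, 34, 34, 38
The 2 values of 24 occupy positions 1–2 → average rank (1+2)/2 = 1.5.
The 2 values of 34 occupy positions 3–4 → average rank (3+4)/2 = 3.5.
Ben has value 24 min → rank 1.5.

1.5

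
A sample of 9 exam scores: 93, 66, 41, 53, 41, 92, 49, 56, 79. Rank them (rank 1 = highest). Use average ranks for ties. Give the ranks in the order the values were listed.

1, 4, 8.5, 6, 8.5, 2, 7, 5, 3

Sorted (descending): 93, 92, 79, 66, 56, 53, 49, 41, 41
The 2 values of 41 occupy positions 8–9 → average rank (8+9)/2 = 8.5.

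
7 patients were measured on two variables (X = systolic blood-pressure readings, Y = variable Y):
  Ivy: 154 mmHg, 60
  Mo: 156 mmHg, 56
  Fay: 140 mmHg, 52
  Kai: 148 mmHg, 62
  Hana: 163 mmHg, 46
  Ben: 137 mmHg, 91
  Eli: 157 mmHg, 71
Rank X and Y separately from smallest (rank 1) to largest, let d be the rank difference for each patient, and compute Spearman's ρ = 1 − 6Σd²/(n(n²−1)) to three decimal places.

-0.429

Ranks of variable 1: 4, 5, 2, 3, 7, 1, 6
Ranks of variable 2: 4, 3, 2, 5, 1, 7, 6
d = r₁ − r₂: 0, 2, 0, -2, 6, -6, 0
d²: 0, 4, 0, 4, 36, 36, 0; Σd² = 80
ρ = 1 − 6·80/(7·48) = 1 − 480/336 = -0.429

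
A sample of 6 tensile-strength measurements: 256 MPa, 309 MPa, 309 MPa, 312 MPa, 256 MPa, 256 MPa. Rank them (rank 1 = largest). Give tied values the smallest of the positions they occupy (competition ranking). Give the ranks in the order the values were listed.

4, 2, 2, 1, 4, 4

Sorted (descending): 312, 309, 309, 256, 256, 256
The 2 values of 309 occupy positions 2–3 → each gets rank 2.
The 3 values of 256 occupy positions 4–6 → each gets rank 4.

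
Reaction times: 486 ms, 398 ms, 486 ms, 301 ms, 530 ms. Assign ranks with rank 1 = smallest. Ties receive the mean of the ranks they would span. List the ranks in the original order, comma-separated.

3.5, 2, 3.5, 1, 5

Sorted (ascending): 301, 398, 486, 486, 530
The 2 values of 486 occupy positions 3–4 → average rank (3+4)/2 = 3.5.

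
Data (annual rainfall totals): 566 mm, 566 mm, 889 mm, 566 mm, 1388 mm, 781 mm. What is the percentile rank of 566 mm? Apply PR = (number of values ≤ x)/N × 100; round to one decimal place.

50.0

N = 6.
Strictly below 566: 0. Equal to 566: 3.
PR = 3/6 × 100 = 50.0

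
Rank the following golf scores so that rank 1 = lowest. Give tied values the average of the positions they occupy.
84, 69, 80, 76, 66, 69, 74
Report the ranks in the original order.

7, 2.5, 6, 5, 1, 2.5, 4

Sorted (ascending): 66, 69, 69, 74, 76, 80, 84
The 2 values of 69 occupy positions 2–3 → average rank (2+3)/2 = 2.5.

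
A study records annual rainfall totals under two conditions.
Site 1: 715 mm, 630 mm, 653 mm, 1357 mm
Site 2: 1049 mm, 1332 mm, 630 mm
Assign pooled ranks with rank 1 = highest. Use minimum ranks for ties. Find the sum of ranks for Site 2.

11

Sorted (descending): 1357, 1332, 1049, 715, 653, 630, 630
The 2 values of 630 occupy positions 6–7 → each gets rank 6.
Site 2 values → pooled ranks: 1049→3, 1332→2, 630→6
Rank sum = 3 + 2 + 6 = 11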